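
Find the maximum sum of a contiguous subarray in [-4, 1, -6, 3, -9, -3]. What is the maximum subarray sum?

Using Kadane's algorithm on [-4, 1, -6, 3, -9, -3]:

Scanning through the array:
Position 1 (value 1): max_ending_here = 1, max_so_far = 1
Position 2 (value -6): max_ending_here = -5, max_so_far = 1
Position 3 (value 3): max_ending_here = 3, max_so_far = 3
Position 4 (value -9): max_ending_here = -6, max_so_far = 3
Position 5 (value -3): max_ending_here = -3, max_so_far = 3

Maximum subarray: [3]
Maximum sum: 3

The maximum subarray is [3] with sum 3. This subarray runs from index 3 to index 3.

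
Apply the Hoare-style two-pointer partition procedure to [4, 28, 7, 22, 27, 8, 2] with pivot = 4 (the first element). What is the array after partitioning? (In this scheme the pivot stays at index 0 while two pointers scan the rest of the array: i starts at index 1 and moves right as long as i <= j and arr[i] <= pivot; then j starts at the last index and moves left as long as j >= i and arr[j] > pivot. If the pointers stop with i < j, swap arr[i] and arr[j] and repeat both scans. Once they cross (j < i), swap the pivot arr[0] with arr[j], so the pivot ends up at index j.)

Hoare-style two-pointer partition with pivot = 4:

Initial array: [4, 28, 7, 22, 27, 8, 2]

Pointers start at i = 1, j = 6.
i stops at index 1 (arr[1]=28 > 4), j stops at index 6 (arr[6]=2 <= 4): swap arr[1] and arr[6], array becomes [4, 2, 7, 22, 27, 8, 28]
i ends at 2, j ends at 1: the pointers have crossed (j < i), so scanning stops.

Swap pivot arr[0] with arr[1] to place pivot at position 1: [2, 4, 7, 22, 27, 8, 28]
Pivot position: 1

After partitioning with pivot 4, the array becomes [2, 4, 7, 22, 27, 8, 28]. The pivot is placed at index 1. All elements to the left of the pivot are <= 4, and all elements to the right are > 4.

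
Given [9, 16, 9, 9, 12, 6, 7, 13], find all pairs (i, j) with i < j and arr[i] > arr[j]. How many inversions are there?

Finding inversions in [9, 16, 9, 9, 12, 6, 7, 13]:

(0, 5): arr[0]=9 > arr[5]=6
(0, 6): arr[0]=9 > arr[6]=7
(1, 2): arr[1]=16 > arr[2]=9
(1, 3): arr[1]=16 > arr[3]=9
(1, 4): arr[1]=16 > arr[4]=12
(1, 5): arr[1]=16 > arr[5]=6
(1, 6): arr[1]=16 > arr[6]=7
(1, 7): arr[1]=16 > arr[7]=13
(2, 5): arr[2]=9 > arr[5]=6
(2, 6): arr[2]=9 > arr[6]=7
(3, 5): arr[3]=9 > arr[5]=6
(3, 6): arr[3]=9 > arr[6]=7
(4, 5): arr[4]=12 > arr[5]=6
(4, 6): arr[4]=12 > arr[6]=7

Total inversions: 14

The array has 14 inversion(s): (0,5), (0,6), (1,2), (1,3), (1,4), (1,5), (1,6), (1,7), (2,5), (2,6), (3,5), (3,6), (4,5), (4,6). Each pair (i,j) satisfies i < j and arr[i] > arr[j].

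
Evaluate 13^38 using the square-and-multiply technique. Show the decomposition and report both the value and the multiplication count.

Computing 13^38 by squaring (build up from 13^1; each line after the first costs one multiplication):

13^1 = 13
13^2 = (13^1)^2 = 13^2 = 169
13^4 = (13^2)^2 = 169^2 = 28561
13^8 = (13^4)^2 = 28561^2 = 815730721
13^9 = 13 * 13^8 = 13 * 815730721 = 10604499373
13^18 = (13^9)^2 = 10604499373^2 = 112455406951957393129
13^19 = 13 * 13^18 = 13 * 112455406951957393129 = 1461920290375446110677
13^38 = (13^19)^2 = 1461920290375446110677^2 = 2137210935411428674141543654682486133398329

Result: 2137210935411428674141543654682486133398329
Multiplications needed: 7 (7 lines after 13^1)

13^38 = 2137210935411428674141543654682486133398329. Using exponentiation by squaring, this requires 7 multiplications. The key idea: if the exponent is even, square the half-power; if odd, multiply by the base once.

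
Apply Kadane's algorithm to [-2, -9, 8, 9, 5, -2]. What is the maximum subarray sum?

Using Kadane's algorithm on [-2, -9, 8, 9, 5, -2]:

Scanning through the array:
Position 1 (value -9): max_ending_here = -9, max_so_far = -2
Position 2 (value 8): max_ending_here = 8, max_so_far = 8
Position 3 (value 9): max_ending_here = 17, max_so_far = 17
Position 4 (value 5): max_ending_here = 22, max_so_far = 22
Position 5 (value -2): max_ending_here = 20, max_so_far = 22

Maximum subarray: [8, 9, 5]
Maximum sum: 22

The maximum subarray is [8, 9, 5] with sum 22. This subarray runs from index 2 to index 4.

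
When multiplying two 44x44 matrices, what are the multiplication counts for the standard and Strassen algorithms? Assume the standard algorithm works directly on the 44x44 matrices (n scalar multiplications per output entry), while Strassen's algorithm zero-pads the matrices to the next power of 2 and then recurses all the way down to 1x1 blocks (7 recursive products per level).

Matrix multiplication for 44x44 matrices:

Strassen's algorithm requires power-of-2 dimensions. Pad 44x44 to 64x64 (next power of 2).

Standard algorithm: 44^3 = 85184 multiplications
Strassen's algorithm: 7^(log2(64)) = 7^6 = 117649 multiplications
Difference: 85184 - 117649 = -32465 (Strassen uses MORE here due to padding overhead — for small or just-over-power-of-2 n, padding can outweigh the per-level savings)

Standard: 85184 multiplications (44^3). Strassen: 117649 multiplications (7^6, after padding to 64x64). Strassen reduces 8 recursive multiplications to 7 at each level.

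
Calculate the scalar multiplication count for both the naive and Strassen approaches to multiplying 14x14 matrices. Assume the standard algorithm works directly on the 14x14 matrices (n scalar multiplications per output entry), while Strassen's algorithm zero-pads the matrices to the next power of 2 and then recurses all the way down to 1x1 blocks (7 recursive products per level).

Matrix multiplication for 14x14 matrices:

Strassen's algorithm requires power-of-2 dimensions. Pad 14x14 to 16x16 (next power of 2).

Standard algorithm: 14^3 = 2744 multiplications
Strassen's algorithm: 7^(log2(16)) = 7^4 = 2401 multiplications
Savings: 2744 - 2401 = 343 multiplications

Standard: 2744 multiplications (14^3). Strassen: 2401 multiplications (7^4, after padding to 16x16). Strassen reduces 8 recursive multiplications to 7 at each level.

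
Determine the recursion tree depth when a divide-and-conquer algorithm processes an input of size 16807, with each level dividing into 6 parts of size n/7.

For divide and conquer with division factor 7:

Problem sizes at each level:
Level 0: 16807
Level 1: 2401
Level 2: 343
Level 3: 49
Level 4: 7
Level 5: 1

The root is level 0 and the size-1 base case is level 5 (the tree spans levels 0 through 5, i.e. 6 levels counting the root), so the depth is the number of divisions: log_7(16807) = 5

The recursion tree depth is log_7(16807) = 5. At each level, the problem size is divided by 7, so it takes 5 divisions to reduce to a base case of size 1. The algorithm makes 6 recursive calls at each level.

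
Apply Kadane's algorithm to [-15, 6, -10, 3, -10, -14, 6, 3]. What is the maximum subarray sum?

Using Kadane's algorithm on [-15, 6, -10, 3, -10, -14, 6, 3]:

Scanning through the array:
Position 1 (value 6): max_ending_here = 6, max_so_far = 6
Position 2 (value -10): max_ending_here = -4, max_so_far = 6
Position 3 (value 3): max_ending_here = 3, max_so_far = 6
Position 4 (value -10): max_ending_here = -7, max_so_far = 6
Position 5 (value -14): max_ending_here = -14, max_so_far = 6
Position 6 (value 6): max_ending_here = 6, max_so_far = 6
Position 7 (value 3): max_ending_here = 9, max_so_far = 9

Maximum subarray: [6, 3]
Maximum sum: 9

The maximum subarray is [6, 3] with sum 9. This subarray runs from index 6 to index 7.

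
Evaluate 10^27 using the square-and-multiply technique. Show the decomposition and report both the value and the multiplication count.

Computing 10^27 by squaring (build up from 10^1; each line after the first costs one multiplication):

10^1 = 10
10^2 = (10^1)^2 = 10^2 = 100
10^3 = 10 * 10^2 = 10 * 100 = 1000
10^6 = (10^3)^2 = 1000^2 = 1000000
10^12 = (10^6)^2 = 1000000^2 = 1000000000000
10^13 = 10 * 10^12 = 10 * 1000000000000 = 10000000000000
10^26 = (10^13)^2 = 10000000000000^2 = 100000000000000000000000000
10^27 = 10 * 10^26 = 10 * 100000000000000000000000000 = 1000000000000000000000000000

Result: 1000000000000000000000000000
Multiplications needed: 7 (7 lines after 10^1)

10^27 = 1000000000000000000000000000. Using exponentiation by squaring, this requires 7 multiplications. The key idea: if the exponent is even, square the half-power; if odd, multiply by the base once.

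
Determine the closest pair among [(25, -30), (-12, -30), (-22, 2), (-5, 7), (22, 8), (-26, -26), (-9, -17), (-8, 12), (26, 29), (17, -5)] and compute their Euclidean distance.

Computing all pairwise distances among 10 points:

d((25, -30), (-12, -30)) = 37.0
d((25, -30), (-22, 2)) = 56.8595
d((25, -30), (-5, 7)) = 47.634
d((25, -30), (22, 8)) = 38.1182
d((25, -30), (-26, -26)) = 51.1566
d((25, -30), (-9, -17)) = 36.4005
d((25, -30), (-8, 12)) = 53.4135
d((25, -30), (26, 29)) = 59.0085
d((25, -30), (17, -5)) = 26.2488
d((-12, -30), (-22, 2)) = 33.5261
d((-12, -30), (-5, 7)) = 37.6563
d((-12, -30), (22, 8)) = 50.9902
d((-12, -30), (-26, -26)) = 14.5602
d((-12, -30), (-9, -17)) = 13.3417
d((-12, -30), (-8, 12)) = 42.19
d((-12, -30), (26, 29)) = 70.1783
d((-12, -30), (17, -5)) = 38.2884
d((-22, 2), (-5, 7)) = 17.72
d((-22, 2), (22, 8)) = 44.4072
d((-22, 2), (-26, -26)) = 28.2843
d((-22, 2), (-9, -17)) = 23.0217
d((-22, 2), (-8, 12)) = 17.2047
d((-22, 2), (26, 29)) = 55.0727
d((-22, 2), (17, -5)) = 39.6232
d((-5, 7), (22, 8)) = 27.0185
d((-5, 7), (-26, -26)) = 39.1152
d((-5, 7), (-9, -17)) = 24.3311
d((-5, 7), (-8, 12)) = 5.831 <-- minimum
d((-5, 7), (26, 29)) = 38.0132
d((-5, 7), (17, -5)) = 25.0599
d((22, 8), (-26, -26)) = 58.8218
d((22, 8), (-9, -17)) = 39.8246
d((22, 8), (-8, 12)) = 30.2655
d((22, 8), (26, 29)) = 21.3776
d((22, 8), (17, -5)) = 13.9284
d((-26, -26), (-9, -17)) = 19.2354
d((-26, -26), (-8, 12)) = 42.0476
d((-26, -26), (26, 29)) = 75.6902
d((-26, -26), (17, -5)) = 47.8539
d((-9, -17), (-8, 12)) = 29.0172
d((-9, -17), (26, 29)) = 57.8014
d((-9, -17), (17, -5)) = 28.6356
d((-8, 12), (26, 29)) = 38.0132
d((-8, 12), (17, -5)) = 30.2324
d((26, 29), (17, -5)) = 35.171

Closest pair: (-5, 7) and (-8, 12) with distance 5.831

The closest pair is (-5, 7) and (-8, 12) with Euclidean distance 5.831. For 10 points, brute-force pairwise comparison is shown above. For large n, the divide-and-conquer algorithm (sort by x, recurse on halves, check the dividing strip) achieves O(n log n).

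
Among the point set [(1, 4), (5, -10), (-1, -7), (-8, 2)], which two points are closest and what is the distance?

Computing all pairwise distances among 4 points:

d((1, 4), (5, -10)) = 14.5602
d((1, 4), (-1, -7)) = 11.1803
d((1, 4), (-8, 2)) = 9.2195
d((5, -10), (-1, -7)) = 6.7082 <-- minimum
d((5, -10), (-8, 2)) = 17.6918
d((-1, -7), (-8, 2)) = 11.4018

Closest pair: (5, -10) and (-1, -7) with distance 6.7082

The closest pair is (5, -10) and (-1, -7) with Euclidean distance 6.7082. For 4 points, brute-force pairwise comparison is shown above. For large n, the divide-and-conquer algorithm (sort by x, recurse on halves, check the dividing strip) achieves O(n log n).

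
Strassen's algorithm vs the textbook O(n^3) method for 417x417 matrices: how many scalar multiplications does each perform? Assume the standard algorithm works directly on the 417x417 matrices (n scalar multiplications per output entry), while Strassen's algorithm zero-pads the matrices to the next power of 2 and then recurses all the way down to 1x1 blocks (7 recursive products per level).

Matrix multiplication for 417x417 matrices:

Strassen's algorithm requires power-of-2 dimensions. Pad 417x417 to 512x512 (next power of 2).

Standard algorithm: 417^3 = 72511713 multiplications
Strassen's algorithm: 7^(log2(512)) = 7^9 = 40353607 multiplications
Savings: 72511713 - 40353607 = 32158106 multiplications

Standard: 72511713 multiplications (417^3). Strassen: 40353607 multiplications (7^9, after padding to 512x512). Strassen reduces 8 recursive multiplications to 7 at each level.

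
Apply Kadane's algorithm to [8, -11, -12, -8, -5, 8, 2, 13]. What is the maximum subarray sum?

Using Kadane's algorithm on [8, -11, -12, -8, -5, 8, 2, 13]:

Scanning through the array:
Position 1 (value -11): max_ending_here = -3, max_so_far = 8
Position 2 (value -12): max_ending_here = -12, max_so_far = 8
Position 3 (value -8): max_ending_here = -8, max_so_far = 8
Position 4 (value -5): max_ending_here = -5, max_so_far = 8
Position 5 (value 8): max_ending_here = 8, max_so_far = 8
Position 6 (value 2): max_ending_here = 10, max_so_far = 10
Position 7 (value 13): max_ending_here = 23, max_so_far = 23

Maximum subarray: [8, 2, 13]
Maximum sum: 23

The maximum subarray is [8, 2, 13] with sum 23. This subarray runs from index 5 to index 7.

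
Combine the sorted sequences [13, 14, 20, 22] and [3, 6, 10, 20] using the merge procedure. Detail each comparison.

Merging process:

Compare 13 vs 3: take 3 from right. Merged: [3]
Compare 13 vs 6: take 6 from right. Merged: [3, 6]
Compare 13 vs 10: take 10 from right. Merged: [3, 6, 10]
Compare 13 vs 20: take 13 from left. Merged: [3, 6, 10, 13]
Compare 14 vs 20: take 14 from left. Merged: [3, 6, 10, 13, 14]
Compare 20 vs 20: take 20 from left. Merged: [3, 6, 10, 13, 14, 20]
Compare 22 vs 20: take 20 from right. Merged: [3, 6, 10, 13, 14, 20, 20]
Append remaining from left: [22]. Merged: [3, 6, 10, 13, 14, 20, 20, 22]

Final merged array: [3, 6, 10, 13, 14, 20, 20, 22]
Total comparisons: 7

The merged array is [3, 6, 10, 13, 14, 20, 20, 22], requiring 7 comparisons. The merge step runs in O(n) time where n is the total number of elements.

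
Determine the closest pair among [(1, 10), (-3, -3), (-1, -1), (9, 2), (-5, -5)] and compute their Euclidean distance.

Computing all pairwise distances among 5 points:

d((1, 10), (-3, -3)) = 13.6015
d((1, 10), (-1, -1)) = 11.1803
d((1, 10), (9, 2)) = 11.3137
d((1, 10), (-5, -5)) = 16.1555
d((-3, -3), (-1, -1)) = 2.8284 <-- minimum
d((-3, -3), (9, 2)) = 13.0
d((-3, -3), (-5, -5)) = 2.8284 <-- minimum
d((-1, -1), (9, 2)) = 10.4403
d((-1, -1), (-5, -5)) = 5.6569
d((9, 2), (-5, -5)) = 15.6525

Minimum distance: 2.8284 (tie among 2 pairs: (-3, -3) and (-1, -1); (-3, -3) and (-5, -5))

The minimum Euclidean distance is 2.8284. There is a tie: 2 pairs achieve this minimum — (-3, -3) and (-1, -1); (-3, -3) and (-5, -5). Any of these is a valid closest pair. For 5 points, brute-force pairwise comparison is shown above. For large n, the divide-and-conquer algorithm (sort by x, recurse on halves, check the dividing strip) achieves O(n log n).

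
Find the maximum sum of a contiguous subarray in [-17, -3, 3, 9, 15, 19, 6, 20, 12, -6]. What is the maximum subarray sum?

Using Kadane's algorithm on [-17, -3, 3, 9, 15, 19, 6, 20, 12, -6]:

Scanning through the array:
Position 1 (value -3): max_ending_here = -3, max_so_far = -3
Position 2 (value 3): max_ending_here = 3, max_so_far = 3
Position 3 (value 9): max_ending_here = 12, max_so_far = 12
Position 4 (value 15): max_ending_here = 27, max_so_far = 27
Position 5 (value 19): max_ending_here = 46, max_so_far = 46
Position 6 (value 6): max_ending_here = 52, max_so_far = 52
Position 7 (value 20): max_ending_here = 72, max_so_far = 72
Position 8 (value 12): max_ending_here = 84, max_so_far = 84
Position 9 (value -6): max_ending_here = 78, max_so_far = 84

Maximum subarray: [3, 9, 15, 19, 6, 20, 12]
Maximum sum: 84

The maximum subarray is [3, 9, 15, 19, 6, 20, 12] with sum 84. This subarray runs from index 2 to index 8.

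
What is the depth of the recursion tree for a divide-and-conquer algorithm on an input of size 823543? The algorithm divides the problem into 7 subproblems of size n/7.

For divide and conquer with division factor 7:

Problem sizes at each level:
Level 0: 823543
Level 1: 117649
Level 2: 16807
Level 3: 2401
Level 4: 343
Level 5: 49
Level 6: 7
Level 7: 1

The root is level 0 and the size-1 base case is level 7 (the tree spans levels 0 through 7, i.e. 8 levels counting the root), so the depth is the number of divisions: log_7(823543) = 7

The recursion tree depth is log_7(823543) = 7. At each level, the problem size is divided by 7, so it takes 7 divisions to reduce to a base case of size 1. The algorithm makes 7 recursive calls at each level.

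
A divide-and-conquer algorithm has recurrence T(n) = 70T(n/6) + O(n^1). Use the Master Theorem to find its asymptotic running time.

Master Theorem for T(n) = 70T(n/6) + O(n^1):

a = 70, b = 6, c = 1
log_b(a) = log_6(70) = 2.3711

Case 1: c = 1 < log_6(70) = 2.3711
T(n) = O(n^(log_6 70))

For T(n) = 70T(n/6) + O(n^1): log_6(70) = 2.3711. This is Case 1 of the Master Theorem (c < log_b(a), work dominated by leaves), giving O(n^(log_6 70)).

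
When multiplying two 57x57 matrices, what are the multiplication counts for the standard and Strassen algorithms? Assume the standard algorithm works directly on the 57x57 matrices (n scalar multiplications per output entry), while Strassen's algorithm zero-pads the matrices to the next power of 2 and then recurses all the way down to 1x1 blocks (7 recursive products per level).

Matrix multiplication for 57x57 matrices:

Strassen's algorithm requires power-of-2 dimensions. Pad 57x57 to 64x64 (next power of 2).

Standard algorithm: 57^3 = 185193 multiplications
Strassen's algorithm: 7^(log2(64)) = 7^6 = 117649 multiplications
Savings: 185193 - 117649 = 67544 multiplications

Standard: 185193 multiplications (57^3). Strassen: 117649 multiplications (7^6, after padding to 64x64). Strassen reduces 8 recursive multiplications to 7 at each level.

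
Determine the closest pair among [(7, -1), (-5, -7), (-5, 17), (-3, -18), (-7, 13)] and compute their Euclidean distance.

Computing all pairwise distances among 5 points:

d((7, -1), (-5, -7)) = 13.4164
d((7, -1), (-5, 17)) = 21.6333
d((7, -1), (-3, -18)) = 19.7231
d((7, -1), (-7, 13)) = 19.799
d((-5, -7), (-5, 17)) = 24.0
d((-5, -7), (-3, -18)) = 11.1803
d((-5, -7), (-7, 13)) = 20.0998
d((-5, 17), (-3, -18)) = 35.0571
d((-5, 17), (-7, 13)) = 4.4721 <-- minimum
d((-3, -18), (-7, 13)) = 31.257

Closest pair: (-5, 17) and (-7, 13) with distance 4.4721

The closest pair is (-5, 17) and (-7, 13) with Euclidean distance 4.4721. For 5 points, brute-force pairwise comparison is shown above. For large n, the divide-and-conquer algorithm (sort by x, recurse on halves, check the dividing strip) achieves O(n log n).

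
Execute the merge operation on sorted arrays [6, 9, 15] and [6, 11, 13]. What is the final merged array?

Merging process:

Compare 6 vs 6: take 6 from left. Merged: [6]
Compare 9 vs 6: take 6 from right. Merged: [6, 6]
Compare 9 vs 11: take 9 from left. Merged: [6, 6, 9]
Compare 15 vs 11: take 11 from right. Merged: [6, 6, 9, 11]
Compare 15 vs 13: take 13 from right. Merged: [6, 6, 9, 11, 13]
Append remaining from left: [15]. Merged: [6, 6, 9, 11, 13, 15]

Final merged array: [6, 6, 9, 11, 13, 15]
Total comparisons: 5

The merged array is [6, 6, 9, 11, 13, 15], requiring 5 comparisons. The merge step runs in O(n) time where n is the total number of elements.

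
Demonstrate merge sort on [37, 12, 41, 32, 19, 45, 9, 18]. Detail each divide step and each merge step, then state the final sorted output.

Merge sort trace:

Split: [37, 12, 41, 32, 19, 45, 9, 18] -> [37, 12, 41, 32] and [19, 45, 9, 18]
  Split: [37, 12, 41, 32] -> [37, 12] and [41, 32]
    Split: [37, 12] -> [37] and [12]
    Merge: [37] + [12] -> [12, 37]
    Split: [41, 32] -> [41] and [32]
    Merge: [41] + [32] -> [32, 41]
  Merge: [12, 37] + [32, 41] -> [12, 32, 37, 41]
  Split: [19, 45, 9, 18] -> [19, 45] and [9, 18]
    Split: [19, 45] -> [19] and [45]
    Merge: [19] + [45] -> [19, 45]
    Split: [9, 18] -> [9] and [18]
    Merge: [9] + [18] -> [9, 18]
  Merge: [19, 45] + [9, 18] -> [9, 18, 19, 45]
Merge: [12, 32, 37, 41] + [9, 18, 19, 45] -> [9, 12, 18, 19, 32, 37, 41, 45]

Final sorted array: [9, 12, 18, 19, 32, 37, 41, 45]

The merge sort proceeds by recursively splitting the array and merging sorted halves.
After all merges, the sorted array is [9, 12, 18, 19, 32, 37, 41, 45].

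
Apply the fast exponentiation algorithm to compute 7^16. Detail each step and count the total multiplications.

Computing 7^16 by squaring (build up from 7^1; each line after the first costs one multiplication):

7^1 = 7
7^2 = (7^1)^2 = 7^2 = 49
7^4 = (7^2)^2 = 49^2 = 2401
7^8 = (7^4)^2 = 2401^2 = 5764801
7^16 = (7^8)^2 = 5764801^2 = 33232930569601

Result: 33232930569601
Multiplications needed: 4 (4 lines after 7^1)

7^16 = 33232930569601. Using exponentiation by squaring, this requires 4 multiplications. The key idea: if the exponent is even, square the half-power; if odd, multiply by the base once.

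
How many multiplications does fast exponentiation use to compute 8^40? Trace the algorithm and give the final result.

Computing 8^40 by squaring (build up from 8^1; each line after the first costs one multiplication):

8^1 = 8
8^2 = (8^1)^2 = 8^2 = 64
8^4 = (8^2)^2 = 64^2 = 4096
8^5 = 8 * 8^4 = 8 * 4096 = 32768
8^10 = (8^5)^2 = 32768^2 = 1073741824
8^20 = (8^10)^2 = 1073741824^2 = 1152921504606846976
8^40 = (8^20)^2 = 1152921504606846976^2 = 1329227995784915872903807060280344576

Result: 1329227995784915872903807060280344576
Multiplications needed: 6 (6 lines after 8^1)

8^40 = 1329227995784915872903807060280344576. Using exponentiation by squaring, this requires 6 multiplications. The key idea: if the exponent is even, square the half-power; if odd, multiply by the base once.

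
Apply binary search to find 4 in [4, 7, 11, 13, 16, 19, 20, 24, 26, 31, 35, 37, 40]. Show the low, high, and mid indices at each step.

Binary search for 4 in [4, 7, 11, 13, 16, 19, 20, 24, 26, 31, 35, 37, 40]:

lo=0, hi=12, mid=6, arr[mid]=20 -> 20 > 4, search left half
lo=0, hi=5, mid=2, arr[mid]=11 -> 11 > 4, search left half
lo=0, hi=1, mid=0, arr[mid]=4 -> Found target at index 0!

Binary search finds 4 at index 0 after 3 comparisons. The search repeatedly halves the search space by comparing with the middle element.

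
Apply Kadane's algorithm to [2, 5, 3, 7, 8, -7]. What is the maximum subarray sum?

Using Kadane's algorithm on [2, 5, 3, 7, 8, -7]:

Scanning through the array:
Position 1 (value 5): max_ending_here = 7, max_so_far = 7
Position 2 (value 3): max_ending_here = 10, max_so_far = 10
Position 3 (value 7): max_ending_here = 17, max_so_far = 17
Position 4 (value 8): max_ending_here = 25, max_so_far = 25
Position 5 (value -7): max_ending_here = 18, max_so_far = 25

Maximum subarray: [2, 5, 3, 7, 8]
Maximum sum: 25

The maximum subarray is [2, 5, 3, 7, 8] with sum 25. This subarray runs from index 0 to index 4.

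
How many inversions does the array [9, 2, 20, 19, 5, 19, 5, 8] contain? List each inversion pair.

Finding inversions in [9, 2, 20, 19, 5, 19, 5, 8]:

(0, 1): arr[0]=9 > arr[1]=2
(0, 4): arr[0]=9 > arr[4]=5
(0, 6): arr[0]=9 > arr[6]=5
(0, 7): arr[0]=9 > arr[7]=8
(2, 3): arr[2]=20 > arr[3]=19
(2, 4): arr[2]=20 > arr[4]=5
(2, 5): arr[2]=20 > arr[5]=19
(2, 6): arr[2]=20 > arr[6]=5
(2, 7): arr[2]=20 > arr[7]=8
(3, 4): arr[3]=19 > arr[4]=5
(3, 6): arr[3]=19 > arr[6]=5
(3, 7): arr[3]=19 > arr[7]=8
(5, 6): arr[5]=19 > arr[6]=5
(5, 7): arr[5]=19 > arr[7]=8

Total inversions: 14

The array has 14 inversion(s): (0,1), (0,4), (0,6), (0,7), (2,3), (2,4), (2,5), (2,6), (2,7), (3,4), (3,6), (3,7), (5,6), (5,7). Each pair (i,j) satisfies i < j and arr[i] > arr[j].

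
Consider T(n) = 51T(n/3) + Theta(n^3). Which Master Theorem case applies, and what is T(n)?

Master Theorem for T(n) = 51T(n/3) + O(n^3):

a = 51, b = 3, c = 3
log_b(a) = log_3(51) = 3.5789

Case 1: c = 3 < log_3(51) = 3.5789
T(n) = O(n^(log_3 51))

For T(n) = 51T(n/3) + O(n^3): log_3(51) = 3.5789. This is Case 1 of the Master Theorem (c < log_b(a), work dominated by leaves), giving O(n^(log_3 51)).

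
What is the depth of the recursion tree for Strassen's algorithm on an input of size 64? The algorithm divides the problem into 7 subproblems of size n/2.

For divide and conquer with division factor 2:

Problem sizes at each level:
Level 0: 64
Level 1: 32
Level 2: 16
Level 3: 8
Level 4: 4
Level 5: 2
Level 6: 1

The root is level 0 and the size-1 base case is level 6 (the tree spans levels 0 through 6, i.e. 7 levels counting the root), so the depth is the number of divisions: log_2(64) = 6

The recursion tree depth is log_2(64) = 6. At each level, the problem size is divided by 2, so it takes 6 divisions to reduce to a base case of size 1. The algorithm makes 7 recursive calls at each level.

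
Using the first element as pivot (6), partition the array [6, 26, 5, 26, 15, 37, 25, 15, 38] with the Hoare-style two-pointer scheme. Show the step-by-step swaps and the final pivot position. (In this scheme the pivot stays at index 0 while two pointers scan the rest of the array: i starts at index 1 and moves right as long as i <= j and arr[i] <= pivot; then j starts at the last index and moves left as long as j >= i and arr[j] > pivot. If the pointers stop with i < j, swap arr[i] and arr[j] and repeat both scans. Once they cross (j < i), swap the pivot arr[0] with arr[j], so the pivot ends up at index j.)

Hoare-style two-pointer partition with pivot = 6:

Initial array: [6, 26, 5, 26, 15, 37, 25, 15, 38]

Pointers start at i = 1, j = 8.
i stops at index 1 (arr[1]=26 > 6), j stops at index 2 (arr[2]=5 <= 6): swap arr[1] and arr[2], array becomes [6, 5, 26, 26, 15, 37, 25, 15, 38]
i ends at 2, j ends at 1: the pointers have crossed (j < i), so scanning stops.

Swap pivot arr[0] with arr[1] to place pivot at position 1: [5, 6, 26, 26, 15, 37, 25, 15, 38]
Pivot position: 1

After partitioning with pivot 6, the array becomes [5, 6, 26, 26, 15, 37, 25, 15, 38]. The pivot is placed at index 1. All elements to the left of the pivot are <= 6, and all elements to the right are > 6.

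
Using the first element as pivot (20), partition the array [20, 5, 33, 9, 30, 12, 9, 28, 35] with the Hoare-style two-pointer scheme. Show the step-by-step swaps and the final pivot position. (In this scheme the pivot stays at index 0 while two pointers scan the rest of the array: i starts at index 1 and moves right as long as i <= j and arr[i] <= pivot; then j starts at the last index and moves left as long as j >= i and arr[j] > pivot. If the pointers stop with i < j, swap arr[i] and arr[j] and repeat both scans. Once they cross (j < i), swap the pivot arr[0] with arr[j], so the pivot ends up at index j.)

Hoare-style two-pointer partition with pivot = 20:

Initial array: [20, 5, 33, 9, 30, 12, 9, 28, 35]

Pointers start at i = 1, j = 8.
i stops at index 2 (arr[2]=33 > 20), j stops at index 6 (arr[6]=9 <= 20): swap arr[2] and arr[6], array becomes [20, 5, 9, 9, 30, 12, 33, 28, 35]
i stops at index 4 (arr[4]=30 > 20), j stops at index 5 (arr[5]=12 <= 20): swap arr[4] and arr[5], array becomes [20, 5, 9, 9, 12, 30, 33, 28, 35]
i ends at 5, j ends at 4: the pointers have crossed (j < i), so scanning stops.

Swap pivot arr[0] with arr[4] to place pivot at position 4: [12, 5, 9, 9, 20, 30, 33, 28, 35]
Pivot position: 4

After partitioning with pivot 20, the array becomes [12, 5, 9, 9, 20, 30, 33, 28, 35]. The pivot is placed at index 4. All elements to the left of the pivot are <= 20, and all elements to the right are > 20.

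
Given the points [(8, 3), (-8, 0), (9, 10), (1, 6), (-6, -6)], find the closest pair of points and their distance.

Computing all pairwise distances among 5 points:

d((8, 3), (-8, 0)) = 16.2788
d((8, 3), (9, 10)) = 7.0711
d((8, 3), (1, 6)) = 7.6158
d((8, 3), (-6, -6)) = 16.6433
d((-8, 0), (9, 10)) = 19.7231
d((-8, 0), (1, 6)) = 10.8167
d((-8, 0), (-6, -6)) = 6.3246 <-- minimum
d((9, 10), (1, 6)) = 8.9443
d((9, 10), (-6, -6)) = 21.9317
d((1, 6), (-6, -6)) = 13.8924

Closest pair: (-8, 0) and (-6, -6) with distance 6.3246

The closest pair is (-8, 0) and (-6, -6) with Euclidean distance 6.3246. For 5 points, brute-force pairwise comparison is shown above. For large n, the divide-and-conquer algorithm (sort by x, recurse on halves, check the dividing strip) achieves O(n log n).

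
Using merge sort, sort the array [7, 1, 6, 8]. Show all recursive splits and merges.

Merge sort trace:

Split: [7, 1, 6, 8] -> [7, 1] and [6, 8]
  Split: [7, 1] -> [7] and [1]
  Merge: [7] + [1] -> [1, 7]
  Split: [6, 8] -> [6] and [8]
  Merge: [6] + [8] -> [6, 8]
Merge: [1, 7] + [6, 8] -> [1, 6, 7, 8]

Final sorted array: [1, 6, 7, 8]

The merge sort proceeds by recursively splitting the array and merging sorted halves.
After all merges, the sorted array is [1, 6, 7, 8].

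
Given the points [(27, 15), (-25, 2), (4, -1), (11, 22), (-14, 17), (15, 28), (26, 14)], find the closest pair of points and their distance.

Computing all pairwise distances among 7 points:

d((27, 15), (-25, 2)) = 53.6004
d((27, 15), (4, -1)) = 28.0179
d((27, 15), (11, 22)) = 17.4642
d((27, 15), (-14, 17)) = 41.0488
d((27, 15), (15, 28)) = 17.6918
d((27, 15), (26, 14)) = 1.4142 <-- minimum
d((-25, 2), (4, -1)) = 29.1548
d((-25, 2), (11, 22)) = 41.1825
d((-25, 2), (-14, 17)) = 18.6011
d((-25, 2), (15, 28)) = 47.7074
d((-25, 2), (26, 14)) = 52.3927
d((4, -1), (11, 22)) = 24.0416
d((4, -1), (-14, 17)) = 25.4558
d((4, -1), (15, 28)) = 31.0161
d((4, -1), (26, 14)) = 26.6271
d((11, 22), (-14, 17)) = 25.4951
d((11, 22), (15, 28)) = 7.2111
d((11, 22), (26, 14)) = 17.0
d((-14, 17), (15, 28)) = 31.0161
d((-14, 17), (26, 14)) = 40.1123
d((15, 28), (26, 14)) = 17.8045

Closest pair: (27, 15) and (26, 14) with distance 1.4142

The closest pair is (27, 15) and (26, 14) with Euclidean distance 1.4142. For 7 points, brute-force pairwise comparison is shown above. For large n, the divide-and-conquer algorithm (sort by x, recurse on halves, check the dividing strip) achieves O(n log n).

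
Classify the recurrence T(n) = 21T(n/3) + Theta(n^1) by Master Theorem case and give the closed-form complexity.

Master Theorem for T(n) = 21T(n/3) + O(n^1):

a = 21, b = 3, c = 1
log_b(a) = log_3(21) = 2.7712

Case 1: c = 1 < log_3(21) = 2.7712
T(n) = O(n^(log_3 21))

For T(n) = 21T(n/3) + O(n^1): log_3(21) = 2.7712. This is Case 1 of the Master Theorem (c < log_b(a), work dominated by leaves), giving O(n^(log_3 21)).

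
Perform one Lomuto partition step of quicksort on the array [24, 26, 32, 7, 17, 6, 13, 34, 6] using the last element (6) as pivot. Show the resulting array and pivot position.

Lomuto partition with pivot = 6:

Initial array: [24, 26, 32, 7, 17, 6, 13, 34, 6]

arr[0]=24 > 6: no swap
arr[1]=26 > 6: no swap
arr[2]=32 > 6: no swap
arr[3]=7 > 6: no swap
arr[4]=17 > 6: no swap
arr[5]=6 <= 6: swap with position 0, array becomes [6, 26, 32, 7, 17, 24, 13, 34, 6]
arr[6]=13 > 6: no swap
arr[7]=34 > 6: no swap

Place pivot at position 1: [6, 6, 32, 7, 17, 24, 13, 34, 26]
Pivot position: 1

After partitioning with pivot 6, the array becomes [6, 6, 32, 7, 17, 24, 13, 34, 26]. The pivot is placed at index 1. All elements to the left of the pivot are <= 6, and all elements to the right are > 6.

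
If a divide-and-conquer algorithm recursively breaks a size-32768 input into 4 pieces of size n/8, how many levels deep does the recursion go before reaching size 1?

For divide and conquer with division factor 8:

Problem sizes at each level:
Level 0: 32768
Level 1: 4096
Level 2: 512
Level 3: 64
Level 4: 8
Level 5: 1

The root is level 0 and the size-1 base case is level 5 (the tree spans levels 0 through 5, i.e. 6 levels counting the root), so the depth is the number of divisions: log_8(32768) = 5

The recursion tree depth is log_8(32768) = 5. At each level, the problem size is divided by 8, so it takes 5 divisions to reduce to a base case of size 1. The algorithm makes 4 recursive calls at each level.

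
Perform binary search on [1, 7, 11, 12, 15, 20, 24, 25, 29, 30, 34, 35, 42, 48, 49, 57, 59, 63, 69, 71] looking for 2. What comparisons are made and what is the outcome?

Binary search for 2 in [1, 7, 11, 12, 15, 20, 24, 25, 29, 30, 34, 35, 42, 48, 49, 57, 59, 63, 69, 71]:

lo=0, hi=19, mid=9, arr[mid]=30 -> 30 > 2, search left half
lo=0, hi=8, mid=4, arr[mid]=15 -> 15 > 2, search left half
lo=0, hi=3, mid=1, arr[mid]=7 -> 7 > 2, search left half
lo=0, hi=0, mid=0, arr[mid]=1 -> 1 < 2, search right half
lo=1 > hi=0, target 2 not found

Binary search determines that 2 is not in the array after 4 comparisons. The search space was exhausted without finding the target.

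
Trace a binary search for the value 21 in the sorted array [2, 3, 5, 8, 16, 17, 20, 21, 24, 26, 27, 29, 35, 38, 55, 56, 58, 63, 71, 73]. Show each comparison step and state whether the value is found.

Binary search for 21 in [2, 3, 5, 8, 16, 17, 20, 21, 24, 26, 27, 29, 35, 38, 55, 56, 58, 63, 71, 73]:

lo=0, hi=19, mid=9, arr[mid]=26 -> 26 > 21, search left half
lo=0, hi=8, mid=4, arr[mid]=16 -> 16 < 21, search right half
lo=5, hi=8, mid=6, arr[mid]=20 -> 20 < 21, search right half
lo=7, hi=8, mid=7, arr[mid]=21 -> Found target at index 7!

Binary search finds 21 at index 7 after 4 comparisons. The search repeatedly halves the search space by comparing with the middle element.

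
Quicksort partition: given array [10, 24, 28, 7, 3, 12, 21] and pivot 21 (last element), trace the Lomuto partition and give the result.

Lomuto partition with pivot = 21:

Initial array: [10, 24, 28, 7, 3, 12, 21]

arr[0]=10 <= 21: swap with position 0, array becomes [10, 24, 28, 7, 3, 12, 21]
arr[1]=24 > 21: no swap
arr[2]=28 > 21: no swap
arr[3]=7 <= 21: swap with position 1, array becomes [10, 7, 28, 24, 3, 12, 21]
arr[4]=3 <= 21: swap with position 2, array becomes [10, 7, 3, 24, 28, 12, 21]
arr[5]=12 <= 21: swap with position 3, array becomes [10, 7, 3, 12, 28, 24, 21]

Place pivot at position 4: [10, 7, 3, 12, 21, 24, 28]
Pivot position: 4

After partitioning with pivot 21, the array becomes [10, 7, 3, 12, 21, 24, 28]. The pivot is placed at index 4. All elements to the left of the pivot are <= 21, and all elements to the right are > 21.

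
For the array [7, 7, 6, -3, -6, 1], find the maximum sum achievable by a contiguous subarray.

Using Kadane's algorithm on [7, 7, 6, -3, -6, 1]:

Scanning through the array:
Position 1 (value 7): max_ending_here = 14, max_so_far = 14
Position 2 (value 6): max_ending_here = 20, max_so_far = 20
Position 3 (value -3): max_ending_here = 17, max_so_far = 20
Position 4 (value -6): max_ending_here = 11, max_so_far = 20
Position 5 (value 1): max_ending_here = 12, max_so_far = 20

Maximum subarray: [7, 7, 6]
Maximum sum: 20

The maximum subarray is [7, 7, 6] with sum 20. This subarray runs from index 0 to index 2.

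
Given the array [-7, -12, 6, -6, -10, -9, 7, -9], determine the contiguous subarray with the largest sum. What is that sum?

Using Kadane's algorithm on [-7, -12, 6, -6, -10, -9, 7, -9]:

Scanning through the array:
Position 1 (value -12): max_ending_here = -12, max_so_far = -7
Position 2 (value 6): max_ending_here = 6, max_so_far = 6
Position 3 (value -6): max_ending_here = 0, max_so_far = 6
Position 4 (value -10): max_ending_here = -10, max_so_far = 6
Position 5 (value -9): max_ending_here = -9, max_so_far = 6
Position 6 (value 7): max_ending_here = 7, max_so_far = 7
Position 7 (value -9): max_ending_here = -2, max_so_far = 7

Maximum subarray: [7]
Maximum sum: 7

The maximum subarray is [7] with sum 7. This subarray runs from index 6 to index 6.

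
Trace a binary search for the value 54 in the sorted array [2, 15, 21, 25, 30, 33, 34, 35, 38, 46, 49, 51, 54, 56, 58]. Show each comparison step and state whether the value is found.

Binary search for 54 in [2, 15, 21, 25, 30, 33, 34, 35, 38, 46, 49, 51, 54, 56, 58]:

lo=0, hi=14, mid=7, arr[mid]=35 -> 35 < 54, search right half
lo=8, hi=14, mid=11, arr[mid]=51 -> 51 < 54, search right half
lo=12, hi=14, mid=13, arr[mid]=56 -> 56 > 54, search left half
lo=12, hi=12, mid=12, arr[mid]=54 -> Found target at index 12!

Binary search finds 54 at index 12 after 4 comparisons. The search repeatedly halves the search space by comparing with the middle element.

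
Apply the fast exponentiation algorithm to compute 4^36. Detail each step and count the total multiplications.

Computing 4^36 by squaring (build up from 4^1; each line after the first costs one multiplication):

4^1 = 4
4^2 = (4^1)^2 = 4^2 = 16
4^4 = (4^2)^2 = 16^2 = 256
4^8 = (4^4)^2 = 256^2 = 65536
4^9 = 4 * 4^8 = 4 * 65536 = 262144
4^18 = (4^9)^2 = 262144^2 = 68719476736
4^36 = (4^18)^2 = 68719476736^2 = 4722366482869645213696

Result: 4722366482869645213696
Multiplications needed: 6 (6 lines after 4^1)

4^36 = 4722366482869645213696. Using exponentiation by squaring, this requires 6 multiplications. The key idea: if the exponent is even, square the half-power; if odd, multiply by the base once.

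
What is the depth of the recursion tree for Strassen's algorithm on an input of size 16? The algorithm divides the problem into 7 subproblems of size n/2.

For divide and conquer with division factor 2:

Problem sizes at each level:
Level 0: 16
Level 1: 8
Level 2: 4
Level 3: 2
Level 4: 1

The root is level 0 and the size-1 base case is level 4 (the tree spans levels 0 through 4, i.e. 5 levels counting the root), so the depth is the number of divisions: log_2(16) = 4

The recursion tree depth is log_2(16) = 4. At each level, the problem size is divided by 2, so it takes 4 divisions to reduce to a base case of size 1. The algorithm makes 7 recursive calls at each level.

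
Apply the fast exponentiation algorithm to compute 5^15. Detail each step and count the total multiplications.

Computing 5^15 by squaring (build up from 5^1; each line after the first costs one multiplication):

5^1 = 5
5^2 = (5^1)^2 = 5^2 = 25
5^3 = 5 * 5^2 = 5 * 25 = 125
5^6 = (5^3)^2 = 125^2 = 15625
5^7 = 5 * 5^6 = 5 * 15625 = 78125
5^14 = (5^7)^2 = 78125^2 = 6103515625
5^15 = 5 * 5^14 = 5 * 6103515625 = 30517578125

Result: 30517578125
Multiplications needed: 6 (6 lines after 5^1)

5^15 = 30517578125. Using exponentiation by squaring, this requires 6 multiplications. The key idea: if the exponent is even, square the half-power; if odd, multiply by the base once.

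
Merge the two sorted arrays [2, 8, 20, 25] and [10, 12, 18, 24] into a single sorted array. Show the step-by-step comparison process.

Merging process:

Compare 2 vs 10: take 2 from left. Merged: [2]
Compare 8 vs 10: take 8 from left. Merged: [2, 8]
Compare 20 vs 10: take 10 from right. Merged: [2, 8, 10]
Compare 20 vs 12: take 12 from right. Merged: [2, 8, 10, 12]
Compare 20 vs 18: take 18 from right. Merged: [2, 8, 10, 12, 18]
Compare 20 vs 24: take 20 from left. Merged: [2, 8, 10, 12, 18, 20]
Compare 25 vs 24: take 24 from right. Merged: [2, 8, 10, 12, 18, 20, 24]
Append remaining from left: [25]. Merged: [2, 8, 10, 12, 18, 20, 24, 25]

Final merged array: [2, 8, 10, 12, 18, 20, 24, 25]
Total comparisons: 7

The merged array is [2, 8, 10, 12, 18, 20, 24, 25], requiring 7 comparisons. The merge step runs in O(n) time where n is the total number of elements.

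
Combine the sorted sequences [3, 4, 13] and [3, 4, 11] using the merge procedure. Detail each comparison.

Merging process:

Compare 3 vs 3: take 3 from left. Merged: [3]
Compare 4 vs 3: take 3 from right. Merged: [3, 3]
Compare 4 vs 4: take 4 from left. Merged: [3, 3, 4]
Compare 13 vs 4: take 4 from right. Merged: [3, 3, 4, 4]
Compare 13 vs 11: take 11 from right. Merged: [3, 3, 4, 4, 11]
Append remaining from left: [13]. Merged: [3, 3, 4, 4, 11, 13]

Final merged array: [3, 3, 4, 4, 11, 13]
Total comparisons: 5

The merged array is [3, 3, 4, 4, 11, 13], requiring 5 comparisons. The merge step runs in O(n) time where n is the total number of elements.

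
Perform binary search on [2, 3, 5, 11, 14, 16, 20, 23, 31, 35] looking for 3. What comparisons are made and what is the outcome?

Binary search for 3 in [2, 3, 5, 11, 14, 16, 20, 23, 31, 35]:

lo=0, hi=9, mid=4, arr[mid]=14 -> 14 > 3, search left half
lo=0, hi=3, mid=1, arr[mid]=3 -> Found target at index 1!

Binary search finds 3 at index 1 after 2 comparisons. The search repeatedly halves the search space by comparing with the middle element.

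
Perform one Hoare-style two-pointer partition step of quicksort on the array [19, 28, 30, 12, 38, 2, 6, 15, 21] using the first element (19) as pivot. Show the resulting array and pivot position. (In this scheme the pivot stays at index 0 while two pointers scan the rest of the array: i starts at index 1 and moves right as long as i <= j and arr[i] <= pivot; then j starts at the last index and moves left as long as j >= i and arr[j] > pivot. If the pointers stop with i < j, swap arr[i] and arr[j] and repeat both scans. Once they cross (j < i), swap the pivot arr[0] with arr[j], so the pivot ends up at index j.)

Hoare-style two-pointer partition with pivot = 19:

Initial array: [19, 28, 30, 12, 38, 2, 6, 15, 21]

Pointers start at i = 1, j = 8.
i stops at index 1 (arr[1]=28 > 19), j stops at index 7 (arr[7]=15 <= 19): swap arr[1] and arr[7], array becomes [19, 15, 30, 12, 38, 2, 6, 28, 21]
i stops at index 2 (arr[2]=30 > 19), j stops at index 6 (arr[6]=6 <= 19): swap arr[2] and arr[6], array becomes [19, 15, 6, 12, 38, 2, 30, 28, 21]
i stops at index 4 (arr[4]=38 > 19), j stops at index 5 (arr[5]=2 <= 19): swap arr[4] and arr[5], array becomes [19, 15, 6, 12, 2, 38, 30, 28, 21]
i ends at 5, j ends at 4: the pointers have crossed (j < i), so scanning stops.

Swap pivot arr[0] with arr[4] to place pivot at position 4: [2, 15, 6, 12, 19, 38, 30, 28, 21]
Pivot position: 4

After partitioning with pivot 19, the array becomes [2, 15, 6, 12, 19, 38, 30, 28, 21]. The pivot is placed at index 4. All elements to the left of the pivot are <= 19, and all elements to the right are > 19.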